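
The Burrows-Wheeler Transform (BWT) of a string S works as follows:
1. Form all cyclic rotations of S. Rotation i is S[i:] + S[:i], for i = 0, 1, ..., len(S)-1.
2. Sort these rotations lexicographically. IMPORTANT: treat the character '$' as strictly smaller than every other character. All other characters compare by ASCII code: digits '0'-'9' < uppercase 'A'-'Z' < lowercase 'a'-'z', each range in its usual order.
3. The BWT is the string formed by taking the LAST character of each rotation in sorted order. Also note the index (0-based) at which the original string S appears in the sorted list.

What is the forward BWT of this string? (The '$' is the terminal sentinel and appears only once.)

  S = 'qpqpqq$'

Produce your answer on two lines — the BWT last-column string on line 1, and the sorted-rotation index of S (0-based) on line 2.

All 7 rotations (rotation i = S[i:]+S[:i]):
  rot[0] = qpqpqq$
  rot[1] = pqpqq$q
  rot[2] = qpqq$qp
  rot[3] = pqq$qpq
  rot[4] = qq$qpqp
  rot[5] = q$qpqpq
  rot[6] = $qpqpqq
Sorted (with $ < everything):
  sorted[0] = $qpqpqq  (last char: 'q')
  sorted[1] = pqpqq$q  (last char: 'q')
  sorted[2] = pqq$qpq  (last char: 'q')
  sorted[3] = q$qpqpq  (last char: 'q')
  sorted[4] = qpqpqq$  (last char: '$')
  sorted[5] = qpqq$qp  (last char: 'p')
  sorted[6] = qq$qpqp  (last char: 'p')
Last column: qqqq$pp
Original string S is at sorted index 4

Answer: qqqq$pp
4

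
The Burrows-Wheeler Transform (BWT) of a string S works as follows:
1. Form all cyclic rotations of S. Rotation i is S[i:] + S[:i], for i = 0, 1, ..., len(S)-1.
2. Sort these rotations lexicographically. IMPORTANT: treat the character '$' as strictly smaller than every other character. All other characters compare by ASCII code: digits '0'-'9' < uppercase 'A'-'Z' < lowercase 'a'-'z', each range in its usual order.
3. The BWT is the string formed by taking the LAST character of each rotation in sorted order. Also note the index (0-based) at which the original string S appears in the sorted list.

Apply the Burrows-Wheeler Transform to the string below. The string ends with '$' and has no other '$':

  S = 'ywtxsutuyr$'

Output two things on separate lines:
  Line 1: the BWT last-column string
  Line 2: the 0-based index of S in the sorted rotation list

Answer: ryxuwstytu$
10

Derivation:
All 11 rotations (rotation i = S[i:]+S[:i]):
  rot[0] = ywtxsutuyr$
  rot[1] = wtxsutuyr$y
  rot[2] = txsutuyr$yw
  rot[3] = xsutuyr$ywt
  rot[4] = sutuyr$ywtx
  rot[5] = utuyr$ywtxs
  rot[6] = tuyr$ywtxsu
  rot[7] = uyr$ywtxsut
  rot[8] = yr$ywtxsutu
  rot[9] = r$ywtxsutuy
  rot[10] = $ywtxsutuyr
Sorted (with $ < everything):
  sorted[0] = $ywtxsutuyr  (last char: 'r')
  sorted[1] = r$ywtxsutuy  (last char: 'y')
  sorted[2] = sutuyr$ywtx  (last char: 'x')
  sorted[3] = tuyr$ywtxsu  (last char: 'u')
  sorted[4] = txsutuyr$yw  (last char: 'w')
  sorted[5] = utuyr$ywtxs  (last char: 's')
  sorted[6] = uyr$ywtxsut  (last char: 't')
  sorted[7] = wtxsutuyr$y  (last char: 'y')
  sorted[8] = xsutuyr$ywt  (last char: 't')
  sorted[9] = yr$ywtxsutu  (last char: 'u')
  sorted[10] = ywtxsutuyr$  (last char: '$')
Last column: ryxuwstytu$
Original string S is at sorted index 10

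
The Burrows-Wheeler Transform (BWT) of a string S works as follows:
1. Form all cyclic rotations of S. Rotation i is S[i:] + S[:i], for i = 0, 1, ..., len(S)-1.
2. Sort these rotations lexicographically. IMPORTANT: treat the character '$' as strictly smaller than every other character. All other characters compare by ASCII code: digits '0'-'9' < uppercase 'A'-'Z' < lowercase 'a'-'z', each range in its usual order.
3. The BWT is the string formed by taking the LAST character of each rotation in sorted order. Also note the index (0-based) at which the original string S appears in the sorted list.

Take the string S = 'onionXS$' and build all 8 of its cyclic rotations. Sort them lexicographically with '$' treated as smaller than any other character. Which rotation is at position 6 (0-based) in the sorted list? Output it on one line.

Answer: onXS$oni

Derivation:
All 8 rotations (rotation i = S[i:]+S[:i]):
  rot[0] = onionXS$
  rot[1] = nionXS$o
  rot[2] = ionXS$on
  rot[3] = onXS$oni
  rot[4] = nXS$onio
  rot[5] = XS$onion
  rot[6] = S$onionX
  rot[7] = $onionXS
Sorted (with $ < everything):
  sorted[0] = $onionXS
  sorted[1] = S$onionX
  sorted[2] = XS$onion
  sorted[3] = ionXS$on
  sorted[4] = nXS$onio
  sorted[5] = nionXS$o
  sorted[6] = onXS$oni
  sorted[7] = onionXS$
sorted[6] = onXS$oni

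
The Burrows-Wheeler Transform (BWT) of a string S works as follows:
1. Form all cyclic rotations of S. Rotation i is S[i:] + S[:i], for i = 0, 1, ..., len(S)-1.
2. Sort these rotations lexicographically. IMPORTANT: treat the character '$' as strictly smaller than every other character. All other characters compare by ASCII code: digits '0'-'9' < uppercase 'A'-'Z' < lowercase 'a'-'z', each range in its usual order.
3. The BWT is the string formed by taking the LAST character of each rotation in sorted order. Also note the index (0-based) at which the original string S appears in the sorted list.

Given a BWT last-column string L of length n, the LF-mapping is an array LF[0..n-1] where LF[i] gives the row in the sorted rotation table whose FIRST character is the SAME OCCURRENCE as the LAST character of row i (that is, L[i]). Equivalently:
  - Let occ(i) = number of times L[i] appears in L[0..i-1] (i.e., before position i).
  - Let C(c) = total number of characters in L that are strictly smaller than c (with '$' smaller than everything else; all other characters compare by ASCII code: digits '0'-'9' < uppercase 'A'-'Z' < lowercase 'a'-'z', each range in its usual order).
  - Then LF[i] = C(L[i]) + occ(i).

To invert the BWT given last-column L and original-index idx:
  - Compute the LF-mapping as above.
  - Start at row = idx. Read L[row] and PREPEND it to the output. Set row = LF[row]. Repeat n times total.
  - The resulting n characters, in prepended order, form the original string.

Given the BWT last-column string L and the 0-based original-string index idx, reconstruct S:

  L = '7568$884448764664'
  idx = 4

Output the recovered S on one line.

Answer: 4846848685464677$

Derivation:
LF mapping: 11 6 7 13 0 14 15 1 2 3 16 12 8 4 9 10 5
Walk LF starting at row 4, prepending L[row]:
  step 1: row=4, L[4]='$', prepend. Next row=LF[4]=0
  step 2: row=0, L[0]='7', prepend. Next row=LF[0]=11
  step 3: row=11, L[11]='7', prepend. Next row=LF[11]=12
  step 4: row=12, L[12]='6', prepend. Next row=LF[12]=8
  step 5: row=8, L[8]='4', prepend. Next row=LF[8]=2
  step 6: row=2, L[2]='6', prepend. Next row=LF[2]=7
  step 7: row=7, L[7]='4', prepend. Next row=LF[7]=1
  step 8: row=1, L[1]='5', prepend. Next row=LF[1]=6
  step 9: row=6, L[6]='8', prepend. Next row=LF[6]=15
  step 10: row=15, L[15]='6', prepend. Next row=LF[15]=10
  step 11: row=10, L[10]='8', prepend. Next row=LF[10]=16
  step 12: row=16, L[16]='4', prepend. Next row=LF[16]=5
  step 13: row=5, L[5]='8', prepend. Next row=LF[5]=14
  step 14: row=14, L[14]='6', prepend. Next row=LF[14]=9
  step 15: row=9, L[9]='4', prepend. Next row=LF[9]=3
  step 16: row=3, L[3]='8', prepend. Next row=LF[3]=13
  step 17: row=13, L[13]='4', prepend. Next row=LF[13]=4
Reversed output: 4846848685464677$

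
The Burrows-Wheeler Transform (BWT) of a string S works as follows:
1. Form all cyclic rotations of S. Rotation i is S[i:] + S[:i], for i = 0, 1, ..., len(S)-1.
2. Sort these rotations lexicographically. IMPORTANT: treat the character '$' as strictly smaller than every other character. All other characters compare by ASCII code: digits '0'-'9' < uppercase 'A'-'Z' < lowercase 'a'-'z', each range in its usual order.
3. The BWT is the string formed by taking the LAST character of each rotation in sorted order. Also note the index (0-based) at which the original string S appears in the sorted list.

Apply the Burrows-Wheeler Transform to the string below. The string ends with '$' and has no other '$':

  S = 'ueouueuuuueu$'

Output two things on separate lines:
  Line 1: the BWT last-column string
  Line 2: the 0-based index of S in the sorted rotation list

Answer: uuuuee$uuuoue
6

Derivation:
All 13 rotations (rotation i = S[i:]+S[:i]):
  rot[0] = ueouueuuuueu$
  rot[1] = eouueuuuueu$u
  rot[2] = ouueuuuueu$ue
  rot[3] = uueuuuueu$ueo
  rot[4] = ueuuuueu$ueou
  rot[5] = euuuueu$ueouu
  rot[6] = uuuueu$ueouue
  rot[7] = uuueu$ueouueu
  rot[8] = uueu$ueouueuu
  rot[9] = ueu$ueouueuuu
  rot[10] = eu$ueouueuuuu
  rot[11] = u$ueouueuuuue
  rot[12] = $ueouueuuuueu
Sorted (with $ < everything):
  sorted[0] = $ueouueuuuueu  (last char: 'u')
  sorted[1] = eouueuuuueu$u  (last char: 'u')
  sorted[2] = eu$ueouueuuuu  (last char: 'u')
  sorted[3] = euuuueu$ueouu  (last char: 'u')
  sorted[4] = ouueuuuueu$ue  (last char: 'e')
  sorted[5] = u$ueouueuuuue  (last char: 'e')
  sorted[6] = ueouueuuuueu$  (last char: '$')
  sorted[7] = ueu$ueouueuuu  (last char: 'u')
  sorted[8] = ueuuuueu$ueou  (last char: 'u')
  sorted[9] = uueu$ueouueuu  (last char: 'u')
  sorted[10] = uueuuuueu$ueo  (last char: 'o')
  sorted[11] = uuueu$ueouueu  (last char: 'u')
  sorted[12] = uuuueu$ueouue  (last char: 'e')
Last column: uuuuee$uuuoue
Original string S is at sorted index 6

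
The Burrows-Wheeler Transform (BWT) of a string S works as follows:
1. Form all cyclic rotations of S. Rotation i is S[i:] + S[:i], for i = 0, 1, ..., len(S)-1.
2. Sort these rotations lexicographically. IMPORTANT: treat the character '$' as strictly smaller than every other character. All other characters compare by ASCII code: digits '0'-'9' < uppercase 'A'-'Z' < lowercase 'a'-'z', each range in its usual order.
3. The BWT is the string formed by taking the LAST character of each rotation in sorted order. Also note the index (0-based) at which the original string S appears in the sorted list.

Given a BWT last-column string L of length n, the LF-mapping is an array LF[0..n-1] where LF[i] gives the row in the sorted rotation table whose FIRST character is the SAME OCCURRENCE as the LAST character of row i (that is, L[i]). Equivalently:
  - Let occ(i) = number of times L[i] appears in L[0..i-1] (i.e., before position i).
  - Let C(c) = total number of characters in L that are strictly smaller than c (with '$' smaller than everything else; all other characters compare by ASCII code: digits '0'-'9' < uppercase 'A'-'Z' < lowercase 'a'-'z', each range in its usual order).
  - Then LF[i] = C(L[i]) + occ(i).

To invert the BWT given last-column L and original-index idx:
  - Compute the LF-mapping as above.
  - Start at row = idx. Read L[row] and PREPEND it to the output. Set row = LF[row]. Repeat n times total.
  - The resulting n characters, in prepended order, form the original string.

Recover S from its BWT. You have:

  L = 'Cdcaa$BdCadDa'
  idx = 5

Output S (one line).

LF mapping: 2 10 9 5 6 0 1 11 3 7 12 4 8
Walk LF starting at row 5, prepending L[row]:
  step 1: row=5, L[5]='$', prepend. Next row=LF[5]=0
  step 2: row=0, L[0]='C', prepend. Next row=LF[0]=2
  step 3: row=2, L[2]='c', prepend. Next row=LF[2]=9
  step 4: row=9, L[9]='a', prepend. Next row=LF[9]=7
  step 5: row=7, L[7]='d', prepend. Next row=LF[7]=11
  step 6: row=11, L[11]='D', prepend. Next row=LF[11]=4
  step 7: row=4, L[4]='a', prepend. Next row=LF[4]=6
  step 8: row=6, L[6]='B', prepend. Next row=LF[6]=1
  step 9: row=1, L[1]='d', prepend. Next row=LF[1]=10
  step 10: row=10, L[10]='d', prepend. Next row=LF[10]=12
  step 11: row=12, L[12]='a', prepend. Next row=LF[12]=8
  step 12: row=8, L[8]='C', prepend. Next row=LF[8]=3
  step 13: row=3, L[3]='a', prepend. Next row=LF[3]=5
Reversed output: aCaddBaDdacC$

Answer: aCaddBaDdacC$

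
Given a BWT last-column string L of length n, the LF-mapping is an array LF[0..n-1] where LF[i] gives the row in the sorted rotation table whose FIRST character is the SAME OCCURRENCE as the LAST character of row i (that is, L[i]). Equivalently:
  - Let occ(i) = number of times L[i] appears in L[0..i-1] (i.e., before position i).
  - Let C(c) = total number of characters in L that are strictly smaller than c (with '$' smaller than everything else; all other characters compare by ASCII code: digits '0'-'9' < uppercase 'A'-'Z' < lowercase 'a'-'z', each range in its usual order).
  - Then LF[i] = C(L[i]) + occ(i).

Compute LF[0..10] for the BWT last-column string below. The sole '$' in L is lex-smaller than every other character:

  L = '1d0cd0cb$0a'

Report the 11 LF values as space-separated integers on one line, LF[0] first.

Char counts: '$':1, '0':3, '1':1, 'a':1, 'b':1, 'c':2, 'd':2
C (first-col start): C('$')=0, C('0')=1, C('1')=4, C('a')=5, C('b')=6, C('c')=7, C('d')=9
L[0]='1': occ=0, LF[0]=C('1')+0=4+0=4
L[1]='d': occ=0, LF[1]=C('d')+0=9+0=9
L[2]='0': occ=0, LF[2]=C('0')+0=1+0=1
L[3]='c': occ=0, LF[3]=C('c')+0=7+0=7
L[4]='d': occ=1, LF[4]=C('d')+1=9+1=10
L[5]='0': occ=1, LF[5]=C('0')+1=1+1=2
L[6]='c': occ=1, LF[6]=C('c')+1=7+1=8
L[7]='b': occ=0, LF[7]=C('b')+0=6+0=6
L[8]='$': occ=0, LF[8]=C('$')+0=0+0=0
L[9]='0': occ=2, LF[9]=C('0')+2=1+2=3
L[10]='a': occ=0, LF[10]=C('a')+0=5+0=5

Answer: 4 9 1 7 10 2 8 6 0 3 5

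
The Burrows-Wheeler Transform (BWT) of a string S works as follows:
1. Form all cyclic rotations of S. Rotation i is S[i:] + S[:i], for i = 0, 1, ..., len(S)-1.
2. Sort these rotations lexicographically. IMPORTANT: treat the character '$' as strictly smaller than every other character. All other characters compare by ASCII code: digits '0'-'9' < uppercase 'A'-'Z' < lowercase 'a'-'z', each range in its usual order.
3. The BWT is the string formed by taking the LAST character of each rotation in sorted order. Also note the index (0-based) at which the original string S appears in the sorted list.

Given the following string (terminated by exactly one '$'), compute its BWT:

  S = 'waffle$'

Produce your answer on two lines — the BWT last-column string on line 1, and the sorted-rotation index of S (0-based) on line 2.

All 7 rotations (rotation i = S[i:]+S[:i]):
  rot[0] = waffle$
  rot[1] = affle$w
  rot[2] = ffle$wa
  rot[3] = fle$waf
  rot[4] = le$waff
  rot[5] = e$waffl
  rot[6] = $waffle
Sorted (with $ < everything):
  sorted[0] = $waffle  (last char: 'e')
  sorted[1] = affle$w  (last char: 'w')
  sorted[2] = e$waffl  (last char: 'l')
  sorted[3] = ffle$wa  (last char: 'a')
  sorted[4] = fle$waf  (last char: 'f')
  sorted[5] = le$waff  (last char: 'f')
  sorted[6] = waffle$  (last char: '$')
Last column: ewlaff$
Original string S is at sorted index 6

Answer: ewlaff$
6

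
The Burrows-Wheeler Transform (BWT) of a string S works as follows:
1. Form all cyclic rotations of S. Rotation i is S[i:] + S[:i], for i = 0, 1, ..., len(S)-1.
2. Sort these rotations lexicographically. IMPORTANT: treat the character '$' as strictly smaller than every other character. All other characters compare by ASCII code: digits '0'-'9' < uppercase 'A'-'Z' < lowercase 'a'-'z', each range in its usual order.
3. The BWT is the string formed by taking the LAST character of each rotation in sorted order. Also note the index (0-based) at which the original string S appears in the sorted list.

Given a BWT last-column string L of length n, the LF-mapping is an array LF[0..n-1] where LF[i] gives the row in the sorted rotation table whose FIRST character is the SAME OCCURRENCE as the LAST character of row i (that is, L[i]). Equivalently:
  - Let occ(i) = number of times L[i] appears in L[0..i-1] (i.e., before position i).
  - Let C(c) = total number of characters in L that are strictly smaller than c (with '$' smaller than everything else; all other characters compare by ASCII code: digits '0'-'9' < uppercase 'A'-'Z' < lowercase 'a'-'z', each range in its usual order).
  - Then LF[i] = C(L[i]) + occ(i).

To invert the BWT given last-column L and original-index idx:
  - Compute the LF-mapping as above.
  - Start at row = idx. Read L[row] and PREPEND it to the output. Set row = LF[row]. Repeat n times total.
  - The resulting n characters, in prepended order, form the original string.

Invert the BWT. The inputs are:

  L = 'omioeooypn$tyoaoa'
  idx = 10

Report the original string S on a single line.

Answer: onomatopoeiayoyo$

Derivation:
LF mapping: 7 5 4 8 3 9 10 15 13 6 0 14 16 11 1 12 2
Walk LF starting at row 10, prepending L[row]:
  step 1: row=10, L[10]='$', prepend. Next row=LF[10]=0
  step 2: row=0, L[0]='o', prepend. Next row=LF[0]=7
  step 3: row=7, L[7]='y', prepend. Next row=LF[7]=15
  step 4: row=15, L[15]='o', prepend. Next row=LF[15]=12
  step 5: row=12, L[12]='y', prepend. Next row=LF[12]=16
  step 6: row=16, L[16]='a', prepend. Next row=LF[16]=2
  step 7: row=2, L[2]='i', prepend. Next row=LF[2]=4
  step 8: row=4, L[4]='e', prepend. Next row=LF[4]=3
  step 9: row=3, L[3]='o', prepend. Next row=LF[3]=8
  step 10: row=8, L[8]='p', prepend. Next row=LF[8]=13
  step 11: row=13, L[13]='o', prepend. Next row=LF[13]=11
  step 12: row=11, L[11]='t', prepend. Next row=LF[11]=14
  step 13: row=14, L[14]='a', prepend. Next row=LF[14]=1
  step 14: row=1, L[1]='m', prepend. Next row=LF[1]=5
  step 15: row=5, L[5]='o', prepend. Next row=LF[5]=9
  step 16: row=9, L[9]='n', prepend. Next row=LF[9]=6
  step 17: row=6, L[6]='o', prepend. Next row=LF[6]=10
Reversed output: onomatopoeiayoyo$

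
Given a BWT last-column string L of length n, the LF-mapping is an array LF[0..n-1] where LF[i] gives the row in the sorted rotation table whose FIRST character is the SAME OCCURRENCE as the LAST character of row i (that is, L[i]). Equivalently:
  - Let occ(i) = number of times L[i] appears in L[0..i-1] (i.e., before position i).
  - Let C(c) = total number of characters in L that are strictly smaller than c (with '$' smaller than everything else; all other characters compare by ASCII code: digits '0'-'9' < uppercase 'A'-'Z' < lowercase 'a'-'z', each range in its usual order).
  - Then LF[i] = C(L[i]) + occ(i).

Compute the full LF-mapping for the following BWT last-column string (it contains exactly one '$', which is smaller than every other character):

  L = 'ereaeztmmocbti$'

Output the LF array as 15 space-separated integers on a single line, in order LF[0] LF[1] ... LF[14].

Answer: 4 11 5 1 6 14 12 8 9 10 3 2 13 7 0

Derivation:
Char counts: '$':1, 'a':1, 'b':1, 'c':1, 'e':3, 'i':1, 'm':2, 'o':1, 'r':1, 't':2, 'z':1
C (first-col start): C('$')=0, C('a')=1, C('b')=2, C('c')=3, C('e')=4, C('i')=7, C('m')=8, C('o')=10, C('r')=11, C('t')=12, C('z')=14
L[0]='e': occ=0, LF[0]=C('e')+0=4+0=4
L[1]='r': occ=0, LF[1]=C('r')+0=11+0=11
L[2]='e': occ=1, LF[2]=C('e')+1=4+1=5
L[3]='a': occ=0, LF[3]=C('a')+0=1+0=1
L[4]='e': occ=2, LF[4]=C('e')+2=4+2=6
L[5]='z': occ=0, LF[5]=C('z')+0=14+0=14
L[6]='t': occ=0, LF[6]=C('t')+0=12+0=12
L[7]='m': occ=0, LF[7]=C('m')+0=8+0=8
L[8]='m': occ=1, LF[8]=C('m')+1=8+1=9
L[9]='o': occ=0, LF[9]=C('o')+0=10+0=10
L[10]='c': occ=0, LF[10]=C('c')+0=3+0=3
L[11]='b': occ=0, LF[11]=C('b')+0=2+0=2
L[12]='t': occ=1, LF[12]=C('t')+1=12+1=13
L[13]='i': occ=0, LF[13]=C('i')+0=7+0=7
L[14]='$': occ=0, LF[14]=C('$')+0=0+0=0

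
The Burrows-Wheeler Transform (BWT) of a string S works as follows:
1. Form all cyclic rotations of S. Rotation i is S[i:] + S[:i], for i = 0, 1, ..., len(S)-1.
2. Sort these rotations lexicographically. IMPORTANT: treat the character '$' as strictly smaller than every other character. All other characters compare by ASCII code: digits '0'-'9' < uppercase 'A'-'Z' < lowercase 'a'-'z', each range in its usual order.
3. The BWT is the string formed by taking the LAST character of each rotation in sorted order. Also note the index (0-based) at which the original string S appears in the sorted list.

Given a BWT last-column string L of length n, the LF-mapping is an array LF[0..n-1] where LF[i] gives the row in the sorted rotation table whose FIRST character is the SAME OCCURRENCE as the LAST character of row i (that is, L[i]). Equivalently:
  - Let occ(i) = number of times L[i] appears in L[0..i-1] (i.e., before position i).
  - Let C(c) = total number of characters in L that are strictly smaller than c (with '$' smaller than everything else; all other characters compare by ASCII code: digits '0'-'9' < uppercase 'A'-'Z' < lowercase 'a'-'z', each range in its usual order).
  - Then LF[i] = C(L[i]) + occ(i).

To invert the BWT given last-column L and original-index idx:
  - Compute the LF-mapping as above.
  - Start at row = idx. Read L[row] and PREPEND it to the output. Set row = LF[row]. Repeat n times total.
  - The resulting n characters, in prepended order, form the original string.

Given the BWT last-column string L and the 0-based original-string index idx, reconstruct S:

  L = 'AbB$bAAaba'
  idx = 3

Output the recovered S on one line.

LF mapping: 1 7 4 0 8 2 3 5 9 6
Walk LF starting at row 3, prepending L[row]:
  step 1: row=3, L[3]='$', prepend. Next row=LF[3]=0
  step 2: row=0, L[0]='A', prepend. Next row=LF[0]=1
  step 3: row=1, L[1]='b', prepend. Next row=LF[1]=7
  step 4: row=7, L[7]='a', prepend. Next row=LF[7]=5
  step 5: row=5, L[5]='A', prepend. Next row=LF[5]=2
  step 6: row=2, L[2]='B', prepend. Next row=LF[2]=4
  step 7: row=4, L[4]='b', prepend. Next row=LF[4]=8
  step 8: row=8, L[8]='b', prepend. Next row=LF[8]=9
  step 9: row=9, L[9]='a', prepend. Next row=LF[9]=6
  step 10: row=6, L[6]='A', prepend. Next row=LF[6]=3
Reversed output: AabbBAabA$

Answer: AabbBAabA$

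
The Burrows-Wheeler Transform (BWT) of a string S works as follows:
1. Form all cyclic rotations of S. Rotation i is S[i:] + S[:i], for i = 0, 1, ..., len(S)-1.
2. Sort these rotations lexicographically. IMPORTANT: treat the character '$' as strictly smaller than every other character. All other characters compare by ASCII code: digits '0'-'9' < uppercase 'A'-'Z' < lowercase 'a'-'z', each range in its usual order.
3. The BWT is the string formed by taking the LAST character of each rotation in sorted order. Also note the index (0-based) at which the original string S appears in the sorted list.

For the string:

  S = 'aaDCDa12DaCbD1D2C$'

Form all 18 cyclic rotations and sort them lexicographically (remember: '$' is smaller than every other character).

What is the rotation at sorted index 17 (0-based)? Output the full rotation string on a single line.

Answer: bD1D2C$aaDCDa12DaC

Derivation:
All 18 rotations (rotation i = S[i:]+S[:i]):
  rot[0] = aaDCDa12DaCbD1D2C$
  rot[1] = aDCDa12DaCbD1D2C$a
  rot[2] = DCDa12DaCbD1D2C$aa
  rot[3] = CDa12DaCbD1D2C$aaD
  rot[4] = Da12DaCbD1D2C$aaDC
  rot[5] = a12DaCbD1D2C$aaDCD
  rot[6] = 12DaCbD1D2C$aaDCDa
  rot[7] = 2DaCbD1D2C$aaDCDa1
  rot[8] = DaCbD1D2C$aaDCDa12
  rot[9] = aCbD1D2C$aaDCDa12D
  rot[10] = CbD1D2C$aaDCDa12Da
  rot[11] = bD1D2C$aaDCDa12DaC
  rot[12] = D1D2C$aaDCDa12DaCb
  rot[13] = 1D2C$aaDCDa12DaCbD
  rot[14] = D2C$aaDCDa12DaCbD1
  rot[15] = 2C$aaDCDa12DaCbD1D
  rot[16] = C$aaDCDa12DaCbD1D2
  rot[17] = $aaDCDa12DaCbD1D2C
Sorted (with $ < everything):
  sorted[0] = $aaDCDa12DaCbD1D2C
  sorted[1] = 12DaCbD1D2C$aaDCDa
  sorted[2] = 1D2C$aaDCDa12DaCbD
  sorted[3] = 2C$aaDCDa12DaCbD1D
  sorted[4] = 2DaCbD1D2C$aaDCDa1
  sorted[5] = C$aaDCDa12DaCbD1D2
  sorted[6] = CDa12DaCbD1D2C$aaD
  sorted[7] = CbD1D2C$aaDCDa12Da
  sorted[8] = D1D2C$aaDCDa12DaCb
  sorted[9] = D2C$aaDCDa12DaCbD1
  sorted[10] = DCDa12DaCbD1D2C$aa
  sorted[11] = Da12DaCbD1D2C$aaDC
  sorted[12] = DaCbD1D2C$aaDCDa12
  sorted[13] = a12DaCbD1D2C$aaDCD
  sorted[14] = aCbD1D2C$aaDCDa12D
  sorted[15] = aDCDa12DaCbD1D2C$a
  sorted[16] = aaDCDa12DaCbD1D2C$
  sorted[17] = bD1D2C$aaDCDa12DaC
sorted[17] = bD1D2C$aaDCDa12DaC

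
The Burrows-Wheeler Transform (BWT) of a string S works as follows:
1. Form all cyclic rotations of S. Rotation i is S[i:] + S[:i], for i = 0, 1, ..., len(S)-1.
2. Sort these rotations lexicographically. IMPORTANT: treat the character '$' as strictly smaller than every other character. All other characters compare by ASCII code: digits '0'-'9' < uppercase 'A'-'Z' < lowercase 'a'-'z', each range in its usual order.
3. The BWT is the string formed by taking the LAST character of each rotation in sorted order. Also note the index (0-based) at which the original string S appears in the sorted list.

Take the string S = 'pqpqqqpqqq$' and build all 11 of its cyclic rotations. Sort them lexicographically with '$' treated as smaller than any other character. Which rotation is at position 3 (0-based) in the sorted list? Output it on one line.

All 11 rotations (rotation i = S[i:]+S[:i]):
  rot[0] = pqpqqqpqqq$
  rot[1] = qpqqqpqqq$p
  rot[2] = pqqqpqqq$pq
  rot[3] = qqqpqqq$pqp
  rot[4] = qqpqqq$pqpq
  rot[5] = qpqqq$pqpqq
  rot[6] = pqqq$pqpqqq
  rot[7] = qqq$pqpqqqp
  rot[8] = qq$pqpqqqpq
  rot[9] = q$pqpqqqpqq
  rot[10] = $pqpqqqpqqq
Sorted (with $ < everything):
  sorted[0] = $pqpqqqpqqq
  sorted[1] = pqpqqqpqqq$
  sorted[2] = pqqq$pqpqqq
  sorted[3] = pqqqpqqq$pq
  sorted[4] = q$pqpqqqpqq
  sorted[5] = qpqqq$pqpqq
  sorted[6] = qpqqqpqqq$p
  sorted[7] = qq$pqpqqqpq
  sorted[8] = qqpqqq$pqpq
  sorted[9] = qqq$pqpqqqp
  sorted[10] = qqqpqqq$pqp
sorted[3] = pqqqpqqq$pq

Answer: pqqqpqqq$pq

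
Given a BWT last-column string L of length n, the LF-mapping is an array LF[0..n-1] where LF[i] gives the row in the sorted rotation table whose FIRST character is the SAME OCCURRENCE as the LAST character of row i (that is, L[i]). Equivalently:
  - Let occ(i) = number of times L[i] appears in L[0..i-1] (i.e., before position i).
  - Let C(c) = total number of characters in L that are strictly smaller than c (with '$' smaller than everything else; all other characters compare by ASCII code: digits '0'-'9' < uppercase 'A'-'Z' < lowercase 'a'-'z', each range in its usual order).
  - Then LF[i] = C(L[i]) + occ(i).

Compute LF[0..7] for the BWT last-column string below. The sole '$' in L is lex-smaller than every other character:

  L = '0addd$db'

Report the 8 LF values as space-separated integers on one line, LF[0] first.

Answer: 1 2 4 5 6 0 7 3

Derivation:
Char counts: '$':1, '0':1, 'a':1, 'b':1, 'd':4
C (first-col start): C('$')=0, C('0')=1, C('a')=2, C('b')=3, C('d')=4
L[0]='0': occ=0, LF[0]=C('0')+0=1+0=1
L[1]='a': occ=0, LF[1]=C('a')+0=2+0=2
L[2]='d': occ=0, LF[2]=C('d')+0=4+0=4
L[3]='d': occ=1, LF[3]=C('d')+1=4+1=5
L[4]='d': occ=2, LF[4]=C('d')+2=4+2=6
L[5]='$': occ=0, LF[5]=C('$')+0=0+0=0
L[6]='d': occ=3, LF[6]=C('d')+3=4+3=7
L[7]='b': occ=0, LF[7]=C('b')+0=3+0=3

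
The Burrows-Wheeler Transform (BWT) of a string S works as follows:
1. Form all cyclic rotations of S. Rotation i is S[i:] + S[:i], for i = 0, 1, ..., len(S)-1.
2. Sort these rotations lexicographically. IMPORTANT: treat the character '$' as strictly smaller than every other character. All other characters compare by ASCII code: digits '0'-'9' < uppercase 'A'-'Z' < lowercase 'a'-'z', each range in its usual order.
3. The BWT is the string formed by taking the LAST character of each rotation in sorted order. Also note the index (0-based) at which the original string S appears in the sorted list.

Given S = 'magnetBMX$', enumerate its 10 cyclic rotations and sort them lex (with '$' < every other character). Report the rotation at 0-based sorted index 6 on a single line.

All 10 rotations (rotation i = S[i:]+S[:i]):
  rot[0] = magnetBMX$
  rot[1] = agnetBMX$m
  rot[2] = gnetBMX$ma
  rot[3] = netBMX$mag
  rot[4] = etBMX$magn
  rot[5] = tBMX$magne
  rot[6] = BMX$magnet
  rot[7] = MX$magnetB
  rot[8] = X$magnetBM
  rot[9] = $magnetBMX
Sorted (with $ < everything):
  sorted[0] = $magnetBMX
  sorted[1] = BMX$magnet
  sorted[2] = MX$magnetB
  sorted[3] = X$magnetBM
  sorted[4] = agnetBMX$m
  sorted[5] = etBMX$magn
  sorted[6] = gnetBMX$ma
  sorted[7] = magnetBMX$
  sorted[8] = netBMX$mag
  sorted[9] = tBMX$magne
sorted[6] = gnetBMX$ma

Answer: gnetBMX$ma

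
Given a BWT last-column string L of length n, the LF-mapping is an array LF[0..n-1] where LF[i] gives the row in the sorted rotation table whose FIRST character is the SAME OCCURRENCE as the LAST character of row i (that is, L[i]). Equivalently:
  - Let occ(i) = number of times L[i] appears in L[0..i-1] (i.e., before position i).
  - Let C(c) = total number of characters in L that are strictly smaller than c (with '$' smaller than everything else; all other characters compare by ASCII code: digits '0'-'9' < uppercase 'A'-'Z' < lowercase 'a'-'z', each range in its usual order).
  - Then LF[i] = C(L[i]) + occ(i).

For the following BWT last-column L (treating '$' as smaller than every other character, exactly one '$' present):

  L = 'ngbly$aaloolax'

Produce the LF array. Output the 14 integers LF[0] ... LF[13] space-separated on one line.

Char counts: '$':1, 'a':3, 'b':1, 'g':1, 'l':3, 'n':1, 'o':2, 'x':1, 'y':1
C (first-col start): C('$')=0, C('a')=1, C('b')=4, C('g')=5, C('l')=6, C('n')=9, C('o')=10, C('x')=12, C('y')=13
L[0]='n': occ=0, LF[0]=C('n')+0=9+0=9
L[1]='g': occ=0, LF[1]=C('g')+0=5+0=5
L[2]='b': occ=0, LF[2]=C('b')+0=4+0=4
L[3]='l': occ=0, LF[3]=C('l')+0=6+0=6
L[4]='y': occ=0, LF[4]=C('y')+0=13+0=13
L[5]='$': occ=0, LF[5]=C('$')+0=0+0=0
L[6]='a': occ=0, LF[6]=C('a')+0=1+0=1
L[7]='a': occ=1, LF[7]=C('a')+1=1+1=2
L[8]='l': occ=1, LF[8]=C('l')+1=6+1=7
L[9]='o': occ=0, LF[9]=C('o')+0=10+0=10
L[10]='o': occ=1, LF[10]=C('o')+1=10+1=11
L[11]='l': occ=2, LF[11]=C('l')+2=6+2=8
L[12]='a': occ=2, LF[12]=C('a')+2=1+2=3
L[13]='x': occ=0, LF[13]=C('x')+0=12+0=12

Answer: 9 5 4 6 13 0 1 2 7 10 11 8 3 12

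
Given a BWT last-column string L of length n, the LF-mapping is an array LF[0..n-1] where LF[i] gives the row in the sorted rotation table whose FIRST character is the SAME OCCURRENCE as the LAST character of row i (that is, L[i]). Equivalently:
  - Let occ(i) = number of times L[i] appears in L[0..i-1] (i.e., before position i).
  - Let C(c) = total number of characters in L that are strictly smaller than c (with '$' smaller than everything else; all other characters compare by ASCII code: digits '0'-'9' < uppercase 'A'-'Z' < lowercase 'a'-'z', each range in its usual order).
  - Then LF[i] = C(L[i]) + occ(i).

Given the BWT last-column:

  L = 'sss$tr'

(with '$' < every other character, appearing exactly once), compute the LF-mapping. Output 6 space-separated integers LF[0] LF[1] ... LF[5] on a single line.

Answer: 2 3 4 0 5 1

Derivation:
Char counts: '$':1, 'r':1, 's':3, 't':1
C (first-col start): C('$')=0, C('r')=1, C('s')=2, C('t')=5
L[0]='s': occ=0, LF[0]=C('s')+0=2+0=2
L[1]='s': occ=1, LF[1]=C('s')+1=2+1=3
L[2]='s': occ=2, LF[2]=C('s')+2=2+2=4
L[3]='$': occ=0, LF[3]=C('$')+0=0+0=0
L[4]='t': occ=0, LF[4]=C('t')+0=5+0=5
L[5]='r': occ=0, LF[5]=C('r')+0=1+0=1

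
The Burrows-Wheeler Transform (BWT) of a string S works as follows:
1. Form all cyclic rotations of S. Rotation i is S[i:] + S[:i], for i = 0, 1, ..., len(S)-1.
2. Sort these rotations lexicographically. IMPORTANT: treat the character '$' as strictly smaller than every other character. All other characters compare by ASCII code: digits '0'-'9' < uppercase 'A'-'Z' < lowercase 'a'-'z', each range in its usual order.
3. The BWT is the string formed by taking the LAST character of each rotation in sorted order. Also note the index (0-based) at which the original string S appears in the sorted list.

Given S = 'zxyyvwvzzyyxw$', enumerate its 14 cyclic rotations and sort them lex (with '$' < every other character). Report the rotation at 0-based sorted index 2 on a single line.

Answer: vzzyyxw$zxyyvw

Derivation:
All 14 rotations (rotation i = S[i:]+S[:i]):
  rot[0] = zxyyvwvzzyyxw$
  rot[1] = xyyvwvzzyyxw$z
  rot[2] = yyvwvzzyyxw$zx
  rot[3] = yvwvzzyyxw$zxy
  rot[4] = vwvzzyyxw$zxyy
  rot[5] = wvzzyyxw$zxyyv
  rot[6] = vzzyyxw$zxyyvw
  rot[7] = zzyyxw$zxyyvwv
  rot[8] = zyyxw$zxyyvwvz
  rot[9] = yyxw$zxyyvwvzz
  rot[10] = yxw$zxyyvwvzzy
  rot[11] = xw$zxyyvwvzzyy
  rot[12] = w$zxyyvwvzzyyx
  rot[13] = $zxyyvwvzzyyxw
Sorted (with $ < everything):
  sorted[0] = $zxyyvwvzzyyxw
  sorted[1] = vwvzzyyxw$zxyy
  sorted[2] = vzzyyxw$zxyyvw
  sorted[3] = w$zxyyvwvzzyyx
  sorted[4] = wvzzyyxw$zxyyv
  sorted[5] = xw$zxyyvwvzzyy
  sorted[6] = xyyvwvzzyyxw$z
  sorted[7] = yvwvzzyyxw$zxy
  sorted[8] = yxw$zxyyvwvzzy
  sorted[9] = yyvwvzzyyxw$zx
  sorted[10] = yyxw$zxyyvwvzz
  sorted[11] = zxyyvwvzzyyxw$
  sorted[12] = zyyxw$zxyyvwvz
  sorted[13] = zzyyxw$zxyyvwv
sorted[2] = vzzyyxw$zxyyvw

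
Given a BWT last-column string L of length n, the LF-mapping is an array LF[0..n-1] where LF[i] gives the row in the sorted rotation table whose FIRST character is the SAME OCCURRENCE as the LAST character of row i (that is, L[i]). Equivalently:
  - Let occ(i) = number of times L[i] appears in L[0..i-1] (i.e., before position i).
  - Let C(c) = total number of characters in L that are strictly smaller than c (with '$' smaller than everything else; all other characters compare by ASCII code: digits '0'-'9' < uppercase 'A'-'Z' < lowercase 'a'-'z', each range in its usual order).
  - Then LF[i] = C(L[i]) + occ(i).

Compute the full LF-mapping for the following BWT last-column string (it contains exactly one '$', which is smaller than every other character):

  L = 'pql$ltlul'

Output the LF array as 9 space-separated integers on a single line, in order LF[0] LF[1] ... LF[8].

Char counts: '$':1, 'l':4, 'p':1, 'q':1, 't':1, 'u':1
C (first-col start): C('$')=0, C('l')=1, C('p')=5, C('q')=6, C('t')=7, C('u')=8
L[0]='p': occ=0, LF[0]=C('p')+0=5+0=5
L[1]='q': occ=0, LF[1]=C('q')+0=6+0=6
L[2]='l': occ=0, LF[2]=C('l')+0=1+0=1
L[3]='$': occ=0, LF[3]=C('$')+0=0+0=0
L[4]='l': occ=1, LF[4]=C('l')+1=1+1=2
L[5]='t': occ=0, LF[5]=C('t')+0=7+0=7
L[6]='l': occ=2, LF[6]=C('l')+2=1+2=3
L[7]='u': occ=0, LF[7]=C('u')+0=8+0=8
L[8]='l': occ=3, LF[8]=C('l')+3=1+3=4

Answer: 5 6 1 0 2 7 3 8 4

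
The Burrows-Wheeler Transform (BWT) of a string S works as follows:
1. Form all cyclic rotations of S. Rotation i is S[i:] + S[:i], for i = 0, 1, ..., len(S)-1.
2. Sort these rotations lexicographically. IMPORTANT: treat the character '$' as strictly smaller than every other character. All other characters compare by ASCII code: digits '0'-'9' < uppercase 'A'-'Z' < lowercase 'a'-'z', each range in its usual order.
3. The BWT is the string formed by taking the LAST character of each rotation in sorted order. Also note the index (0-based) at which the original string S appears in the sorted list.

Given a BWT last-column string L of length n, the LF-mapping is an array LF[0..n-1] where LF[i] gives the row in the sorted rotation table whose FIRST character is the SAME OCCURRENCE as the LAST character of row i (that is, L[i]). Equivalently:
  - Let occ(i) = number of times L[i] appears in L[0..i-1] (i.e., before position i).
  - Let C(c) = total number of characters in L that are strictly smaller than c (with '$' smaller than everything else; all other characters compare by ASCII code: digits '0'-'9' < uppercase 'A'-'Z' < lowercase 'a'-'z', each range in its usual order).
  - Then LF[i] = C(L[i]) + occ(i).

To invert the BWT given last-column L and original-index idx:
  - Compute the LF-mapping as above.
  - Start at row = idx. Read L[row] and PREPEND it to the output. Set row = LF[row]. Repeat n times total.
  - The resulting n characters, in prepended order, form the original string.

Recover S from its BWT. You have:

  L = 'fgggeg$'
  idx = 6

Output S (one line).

Answer: gggegf$

Derivation:
LF mapping: 2 3 4 5 1 6 0
Walk LF starting at row 6, prepending L[row]:
  step 1: row=6, L[6]='$', prepend. Next row=LF[6]=0
  step 2: row=0, L[0]='f', prepend. Next row=LF[0]=2
  step 3: row=2, L[2]='g', prepend. Next row=LF[2]=4
  step 4: row=4, L[4]='e', prepend. Next row=LF[4]=1
  step 5: row=1, L[1]='g', prepend. Next row=LF[1]=3
  step 6: row=3, L[3]='g', prepend. Next row=LF[3]=5
  step 7: row=5, L[5]='g', prepend. Next row=LF[5]=6
Reversed output: gggegf$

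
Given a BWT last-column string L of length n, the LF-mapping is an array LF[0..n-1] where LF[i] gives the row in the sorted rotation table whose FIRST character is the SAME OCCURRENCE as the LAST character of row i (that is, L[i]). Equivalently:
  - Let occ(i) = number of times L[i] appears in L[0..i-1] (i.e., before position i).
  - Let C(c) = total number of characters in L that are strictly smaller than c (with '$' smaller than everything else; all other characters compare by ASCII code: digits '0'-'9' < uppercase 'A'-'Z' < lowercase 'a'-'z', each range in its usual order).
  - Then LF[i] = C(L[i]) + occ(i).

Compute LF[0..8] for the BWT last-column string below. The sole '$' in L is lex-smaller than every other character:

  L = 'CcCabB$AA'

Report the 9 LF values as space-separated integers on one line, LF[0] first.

Answer: 4 8 5 6 7 3 0 1 2

Derivation:
Char counts: '$':1, 'A':2, 'B':1, 'C':2, 'a':1, 'b':1, 'c':1
C (first-col start): C('$')=0, C('A')=1, C('B')=3, C('C')=4, C('a')=6, C('b')=7, C('c')=8
L[0]='C': occ=0, LF[0]=C('C')+0=4+0=4
L[1]='c': occ=0, LF[1]=C('c')+0=8+0=8
L[2]='C': occ=1, LF[2]=C('C')+1=4+1=5
L[3]='a': occ=0, LF[3]=C('a')+0=6+0=6
L[4]='b': occ=0, LF[4]=C('b')+0=7+0=7
L[5]='B': occ=0, LF[5]=C('B')+0=3+0=3
L[6]='$': occ=0, LF[6]=C('$')+0=0+0=0
L[7]='A': occ=0, LF[7]=C('A')+0=1+0=1
L[8]='A': occ=1, LF[8]=C('A')+1=1+1=2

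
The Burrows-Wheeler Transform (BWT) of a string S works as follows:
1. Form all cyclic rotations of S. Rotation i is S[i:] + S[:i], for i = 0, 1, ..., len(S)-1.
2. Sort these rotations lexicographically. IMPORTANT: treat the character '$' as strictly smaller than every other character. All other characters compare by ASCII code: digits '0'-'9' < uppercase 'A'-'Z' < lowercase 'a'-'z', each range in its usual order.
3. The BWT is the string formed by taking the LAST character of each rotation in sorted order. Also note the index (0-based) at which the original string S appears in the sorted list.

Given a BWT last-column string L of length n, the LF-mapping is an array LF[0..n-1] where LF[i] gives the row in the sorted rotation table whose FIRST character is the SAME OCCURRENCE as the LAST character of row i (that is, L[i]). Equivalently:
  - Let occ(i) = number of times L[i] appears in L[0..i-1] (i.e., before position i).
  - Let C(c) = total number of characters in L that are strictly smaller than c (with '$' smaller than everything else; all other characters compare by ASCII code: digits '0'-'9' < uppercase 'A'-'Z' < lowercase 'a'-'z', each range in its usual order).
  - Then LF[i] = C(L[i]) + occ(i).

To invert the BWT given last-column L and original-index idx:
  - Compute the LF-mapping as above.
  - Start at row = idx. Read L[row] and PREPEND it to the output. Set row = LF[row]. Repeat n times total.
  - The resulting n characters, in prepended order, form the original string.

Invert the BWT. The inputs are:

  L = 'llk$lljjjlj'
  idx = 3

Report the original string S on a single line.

LF mapping: 6 7 5 0 8 9 1 2 3 10 4
Walk LF starting at row 3, prepending L[row]:
  step 1: row=3, L[3]='$', prepend. Next row=LF[3]=0
  step 2: row=0, L[0]='l', prepend. Next row=LF[0]=6
  step 3: row=6, L[6]='j', prepend. Next row=LF[6]=1
  step 4: row=1, L[1]='l', prepend. Next row=LF[1]=7
  step 5: row=7, L[7]='j', prepend. Next row=LF[7]=2
  step 6: row=2, L[2]='k', prepend. Next row=LF[2]=5
  step 7: row=5, L[5]='l', prepend. Next row=LF[5]=9
  step 8: row=9, L[9]='l', prepend. Next row=LF[9]=10
  step 9: row=10, L[10]='j', prepend. Next row=LF[10]=4
  step 10: row=4, L[4]='l', prepend. Next row=LF[4]=8
  step 11: row=8, L[8]='j', prepend. Next row=LF[8]=3
Reversed output: jljllkjljl$

Answer: jljllkjljl$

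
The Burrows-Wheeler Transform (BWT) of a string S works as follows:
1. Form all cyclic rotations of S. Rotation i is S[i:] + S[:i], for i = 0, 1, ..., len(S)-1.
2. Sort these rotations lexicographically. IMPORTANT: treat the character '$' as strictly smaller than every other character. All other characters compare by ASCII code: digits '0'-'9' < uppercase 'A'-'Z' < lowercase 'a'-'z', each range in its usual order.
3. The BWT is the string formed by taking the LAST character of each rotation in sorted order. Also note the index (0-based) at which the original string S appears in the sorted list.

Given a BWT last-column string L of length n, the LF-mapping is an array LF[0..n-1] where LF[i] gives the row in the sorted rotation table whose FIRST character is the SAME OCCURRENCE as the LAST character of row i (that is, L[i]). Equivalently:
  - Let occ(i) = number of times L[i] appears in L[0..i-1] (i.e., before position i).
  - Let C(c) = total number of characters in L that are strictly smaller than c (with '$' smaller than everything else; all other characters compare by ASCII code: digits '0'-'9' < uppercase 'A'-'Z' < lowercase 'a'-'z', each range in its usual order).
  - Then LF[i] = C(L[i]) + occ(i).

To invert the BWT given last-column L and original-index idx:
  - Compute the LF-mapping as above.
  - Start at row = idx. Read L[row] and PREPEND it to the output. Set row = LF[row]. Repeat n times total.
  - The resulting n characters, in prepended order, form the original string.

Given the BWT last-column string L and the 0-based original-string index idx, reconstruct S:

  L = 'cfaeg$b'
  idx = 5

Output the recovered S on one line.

Answer: fabgec$

Derivation:
LF mapping: 3 5 1 4 6 0 2
Walk LF starting at row 5, prepending L[row]:
  step 1: row=5, L[5]='$', prepend. Next row=LF[5]=0
  step 2: row=0, L[0]='c', prepend. Next row=LF[0]=3
  step 3: row=3, L[3]='e', prepend. Next row=LF[3]=4
  step 4: row=4, L[4]='g', prepend. Next row=LF[4]=6
  step 5: row=6, L[6]='b', prepend. Next row=LF[6]=2
  step 6: row=2, L[2]='a', prepend. Next row=LF[2]=1
  step 7: row=1, L[1]='f', prepend. Next row=LF[1]=5
Reversed output: fabgec$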